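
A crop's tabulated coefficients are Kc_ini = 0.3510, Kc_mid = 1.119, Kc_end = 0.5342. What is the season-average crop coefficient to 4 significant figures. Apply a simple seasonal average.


Approach: apply a simple seasonal average, Kc_avg = (Kc_ini + Kc_mid + Kc_end)/3.
Kc_avg = (0.3510 + 1.119 + 0.5342)/3 = 0.6681
Therefore the season-average crop coefficient = 0.6681.


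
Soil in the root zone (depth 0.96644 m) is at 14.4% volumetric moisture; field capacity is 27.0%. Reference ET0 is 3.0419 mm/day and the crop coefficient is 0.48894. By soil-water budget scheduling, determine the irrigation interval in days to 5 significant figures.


Approach: apply soil-water budget scheduling, SMD = (FC-theta)/100*depth*1000; ETc = ET0*Kc; interval = SMD/ETc.
Step 1 — soil moisture deficit:
  SMD = (27.0 - 14.4)/100 * 0.96644 * 1000 = 121.7714 mm
Step 2 — daily crop ET (ETc = ET0*Kc):
  ETc = 3.0419 * 0.48894 = 1.487307 mm/day
Step 3 — irrigation interval (SMD/ETc):
  interval = 121.7714 / 1.487307 = 81.874 days
Therefore the irrigation interval = 81.874 days.


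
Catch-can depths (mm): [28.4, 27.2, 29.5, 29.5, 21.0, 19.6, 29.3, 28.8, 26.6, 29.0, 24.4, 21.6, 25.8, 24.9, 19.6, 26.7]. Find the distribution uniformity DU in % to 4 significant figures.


Approach: apply the low-quarter distribution uniformity, DU = (mean of lowest quarter of readings / overall mean)*100.
sorted lowest 4 of 16: [19.6, 19.6, 21.0, 21.6] -> mean = 20.4500 mm
overall mean = 25.7437 mm
DU = (20.4500/25.7437)*100 = 79.44 %
Therefore the distribution uniformity DU = 79.44 %.


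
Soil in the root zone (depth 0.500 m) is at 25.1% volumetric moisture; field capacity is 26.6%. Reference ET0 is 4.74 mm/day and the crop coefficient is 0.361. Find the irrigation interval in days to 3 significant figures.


Approach: apply soil-water budget scheduling, SMD = (FC-theta)/100*depth*1000; ETc = ET0*Kc; interval = SMD/ETc.
Step 1 — soil moisture deficit:
  SMD = (26.6 - 25.1)/100 * 0.500 * 1000 = 7.5000 mm
Step 2 — daily crop ET (ETc = ET0*Kc):
  ETc = 4.74 * 0.361 = 1.7111 mm/day
Step 3 — irrigation interval (SMD/ETc):
  interval = 7.5000 / 1.7111 = 4.38 days
Therefore the irrigation interval = 4.38 days.


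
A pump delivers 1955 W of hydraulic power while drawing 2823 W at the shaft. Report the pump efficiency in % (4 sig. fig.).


Approach: apply the efficiency ratio, eta = (P_out/P_in)*100.
eta = (1955 / 2823) * 100 = 69.25 %
Therefore the pump efficiency = 69.25 %.


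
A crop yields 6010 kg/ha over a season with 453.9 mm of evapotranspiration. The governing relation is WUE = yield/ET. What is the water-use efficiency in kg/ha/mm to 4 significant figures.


WUE = 6010 / 453.9 = 13.24 kg/ha/mm
Therefore the water-use efficiency = 13.24 kg/ha/mm.


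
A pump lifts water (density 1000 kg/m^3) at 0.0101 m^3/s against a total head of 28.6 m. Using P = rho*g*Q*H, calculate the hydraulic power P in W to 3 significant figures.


P = 1000 * 9.81 * 0.0101 * 28.6 = 2830 W
Therefore the hydraulic power P = 2830 W.


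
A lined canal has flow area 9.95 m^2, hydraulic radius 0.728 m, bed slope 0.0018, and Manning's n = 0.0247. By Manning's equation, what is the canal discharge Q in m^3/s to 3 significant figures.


Approach: apply Manning's equation, Q = (1/n)*A*R^(2/3)*S^(1/2).
Q = (1/0.0247) * 9.95 * 0.728^(2/3) * 0.0018^(1/2) = 13.8 m^3/s
Therefore the canal discharge Q = 13.8 m^3/s.


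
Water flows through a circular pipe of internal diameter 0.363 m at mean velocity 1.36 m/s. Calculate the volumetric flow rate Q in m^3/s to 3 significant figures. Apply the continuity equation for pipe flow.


Approach: apply the continuity equation for pipe flow, Q = A * v with A = pi*(D/2)^2.
A = pi*(0.363/2)^2 = 0.10349 m^2
Q = 0.10349 * 1.36 = 0.141 m^3/s
Therefore the volumetric flow rate Q = 0.141 m^3/s.


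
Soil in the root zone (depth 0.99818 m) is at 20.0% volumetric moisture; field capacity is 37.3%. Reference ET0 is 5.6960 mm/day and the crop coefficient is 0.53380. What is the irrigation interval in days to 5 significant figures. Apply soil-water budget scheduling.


Approach: apply soil-water budget scheduling, SMD = (FC-theta)/100*depth*1000; ETc = ET0*Kc; interval = SMD/ETc.
Step 1 — soil moisture deficit:
  SMD = (37.3 - 20.0)/100 * 0.99818 * 1000 = 172.6851 mm
Step 2 — daily crop ET (ETc = ET0*Kc):
  ETc = 5.6960 * 0.53380 = 3.040525 mm/day
Step 3 — irrigation interval (SMD/ETc):
  interval = 172.6851 / 3.040525 = 56.795 days
Therefore the irrigation interval = 56.795 days.


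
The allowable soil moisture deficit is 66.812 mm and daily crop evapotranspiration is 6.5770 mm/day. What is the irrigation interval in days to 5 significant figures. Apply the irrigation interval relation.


Approach: apply the irrigation interval relation, interval = SMD / ETc.
interval = 66.812 / 6.5770 = 10.158 days
Therefore the irrigation interval = 10.158 days.


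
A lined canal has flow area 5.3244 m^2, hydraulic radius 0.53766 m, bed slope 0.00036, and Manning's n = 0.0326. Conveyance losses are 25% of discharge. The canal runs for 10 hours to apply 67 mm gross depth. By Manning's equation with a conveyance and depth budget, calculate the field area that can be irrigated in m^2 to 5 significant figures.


Approach: apply Manning's equation with a conveyance and depth budget, Q = (1/n)*A*R^(2/3)*S^(1/2); Q_field = Q*(1-loss); Area = Q_field*t/(d/1000).
Step 1 — canal discharge (Manning's equation):
  Q = (1/0.0326) * 5.3244 * 0.53766^(2/3) * 0.00036^(1/2) = 2.049004 m^3/s
Step 2 — delivered flow: Q_field = 2.049004*(1 - 25/100) = 1.536753 m^3/s
Step 3 — volume delivered: V = 1.536753 * 10*3600 = 55323.11 m^3
Step 4 — area served: A = V / (depth/1000) = 55323.11 / 0.067 = 825720 m^2
Therefore the field area that can be irrigated = 825720 m^2.


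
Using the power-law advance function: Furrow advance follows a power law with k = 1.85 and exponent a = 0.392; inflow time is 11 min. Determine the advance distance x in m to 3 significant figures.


Approach: apply the power-law advance function, x = k*t^a.
x = 1.85 * 11^0.392 = 4.74 m
Therefore the advance distance x = 4.74 m.


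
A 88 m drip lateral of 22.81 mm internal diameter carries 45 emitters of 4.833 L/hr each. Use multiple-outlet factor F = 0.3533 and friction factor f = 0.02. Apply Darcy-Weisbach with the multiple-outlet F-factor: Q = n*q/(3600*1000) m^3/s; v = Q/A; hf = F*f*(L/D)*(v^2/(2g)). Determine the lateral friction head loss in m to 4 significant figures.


Q = 45*4.833/(3600*1000) = 6.04125e-05 m^3/s
A = pi*(22.81e-3/2)^2 = 4.08640e-04 m^2, so v = Q/A = 0.147838 m/s
hf = 0.3533*0.02*(88/0.02281)*(0.147838^2/(2*9.81)) = 0.03037 m
Therefore the lateral friction head loss = 0.03037 m.


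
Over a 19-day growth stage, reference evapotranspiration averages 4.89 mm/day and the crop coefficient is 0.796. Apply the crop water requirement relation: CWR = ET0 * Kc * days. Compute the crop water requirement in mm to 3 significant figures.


CWR = 4.89 * 0.796 * 19 = 74.0 mm
Therefore the crop water requirement = 74.0 mm.


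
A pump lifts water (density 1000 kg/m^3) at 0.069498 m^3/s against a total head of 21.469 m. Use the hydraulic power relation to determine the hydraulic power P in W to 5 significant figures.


Approach: apply the hydraulic power relation, P = rho*g*Q*H.
P = 1000 * 9.81 * 0.069498 * 21.469 = 14637 W
Therefore the hydraulic power P = 14637 W.


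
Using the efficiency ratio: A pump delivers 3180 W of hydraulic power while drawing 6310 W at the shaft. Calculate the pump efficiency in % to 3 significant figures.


Approach: apply the efficiency ratio, eta = (P_out/P_in)*100.
eta = (3180 / 6310) * 100 = 50.4 %
Therefore the pump efficiency = 50.4 %.


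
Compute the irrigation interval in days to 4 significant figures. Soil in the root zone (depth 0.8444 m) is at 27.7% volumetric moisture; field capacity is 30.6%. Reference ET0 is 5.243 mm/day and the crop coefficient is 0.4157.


Approach: apply soil-water budget scheduling, SMD = (FC-theta)/100*depth*1000; ETc = ET0*Kc; interval = SMD/ETc.
Step 1 — soil moisture deficit:
  SMD = (30.6 - 27.7)/100 * 0.8444 * 1000 = 24.4876 mm
Step 2 — daily crop ET (ETc = ET0*Kc):
  ETc = 5.243 * 0.4157 = 2.17952 mm/day
Step 3 — irrigation interval (SMD/ETc):
  interval = 24.4876 / 2.17952 = 11.24 days
Therefore the irrigation interval = 11.24 days.


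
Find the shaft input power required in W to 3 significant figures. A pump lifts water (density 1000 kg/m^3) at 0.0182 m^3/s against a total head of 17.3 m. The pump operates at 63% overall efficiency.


Approach: apply hydraulic power then efficiency conversion, P = rho*g*Q*H; P_in = P/eta.
Step 1 — hydraulic power (P = rho*g*Q*H):
  P = 1000 * 9.81 * 0.0182 * 17.3 = 3088.8 W
Step 2 — input power: P_in = P/eta = 3088.8 / 0.63 = 4900 W
Therefore the shaft input power required = 4900 W.


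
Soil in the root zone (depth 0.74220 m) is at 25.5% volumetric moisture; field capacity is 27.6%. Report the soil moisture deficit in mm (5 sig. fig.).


Approach: apply the soil moisture deficit relation, SMD = (FC - theta)/100 * depth * 1000.
SMD = (27.6 - 25.5)/100 * 0.74220 * 1000 = 15.586 mm
Therefore the soil moisture deficit = 15.586 mm.


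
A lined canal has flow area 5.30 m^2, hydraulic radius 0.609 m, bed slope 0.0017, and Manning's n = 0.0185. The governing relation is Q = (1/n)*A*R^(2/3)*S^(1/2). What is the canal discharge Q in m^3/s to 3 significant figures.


Q = (1/0.0185) * 5.30 * 0.609^(2/3) * 0.0017^(1/2) = 8.49 m^3/s
Therefore the canal discharge Q = 8.49 m^3/s.


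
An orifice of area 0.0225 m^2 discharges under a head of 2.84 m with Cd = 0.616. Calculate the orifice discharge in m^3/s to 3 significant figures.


Approach: apply the orifice equation, Q = Cd*A*sqrt(2*g*h).
Q = 0.616 * 0.0225 * sqrt(2*9.81*2.84) = 0.103 m^3/s
Therefore the orifice discharge = 0.103 m^3/s.


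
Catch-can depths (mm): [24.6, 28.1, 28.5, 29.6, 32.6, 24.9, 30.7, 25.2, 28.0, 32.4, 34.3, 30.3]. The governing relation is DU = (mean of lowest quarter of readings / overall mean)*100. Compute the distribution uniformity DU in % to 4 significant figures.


sorted lowest 3 of 12: [24.6, 24.9, 25.2] -> mean = 24.9000 mm
overall mean = 29.1000 mm
DU = (24.9000/29.1000)*100 = 85.57 %
Therefore the distribution uniformity DU = 85.57 %.


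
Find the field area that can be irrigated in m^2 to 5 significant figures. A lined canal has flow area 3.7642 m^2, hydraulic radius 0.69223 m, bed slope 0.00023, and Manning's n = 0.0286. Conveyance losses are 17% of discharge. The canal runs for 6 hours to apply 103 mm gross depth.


Approach: apply Manning's equation with a conveyance and depth budget, Q = (1/n)*A*R^(2/3)*S^(1/2); Q_field = Q*(1-loss); Area = Q_field*t/(d/1000).
Step 1 — canal discharge (Manning's equation):
  Q = (1/0.0286) * 3.7642 * 0.69223^(2/3) * 0.00023^(1/2) = 1.561963 m^3/s
Step 2 — delivered flow: Q_field = 1.561963*(1 - 17/100) = 1.296430 m^3/s
Step 3 — volume delivered: V = 1.296430 * 6*3600 = 28002.88 m^3
Step 4 — area served: A = V / (depth/1000) = 28002.88 / 0.103 = 271870 m^2
Therefore the field area that can be irrigated = 271870 m^2.


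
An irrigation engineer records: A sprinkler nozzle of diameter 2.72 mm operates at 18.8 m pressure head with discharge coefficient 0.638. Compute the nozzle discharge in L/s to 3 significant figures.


Approach: apply the orifice equation, Q = Cd*A*sqrt(2*g*h), A = pi*(d/2)^2.
A = pi*(2.72e-3/2)^2 = 5.8107e-06 m^2
Q = 0.638 * 5.8107e-06 * sqrt(2*9.81*18.8) * 1000 = 0.0712 L/s
Therefore the nozzle discharge = 0.0712 L/s.


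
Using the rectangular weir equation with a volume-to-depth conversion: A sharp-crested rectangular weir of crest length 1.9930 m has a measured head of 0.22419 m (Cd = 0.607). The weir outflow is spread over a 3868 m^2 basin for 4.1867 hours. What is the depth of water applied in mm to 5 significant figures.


Approach: apply the rectangular weir equation with a volume-to-depth conversion, Q = (2/3)*Cd*L*sqrt(2g)*H^1.5; d = Q*t/A * 1000.
Step 1 — weir discharge:
  Q = (2/3)*0.607*1.9930*sqrt(2*9.81)*0.22419^1.5 = 0.3792090 m^3/s
Step 2 — volume: V = 0.3792090 * 4.1867*3600 = 5715.483 m^3
Step 3 — depth: d = V/A * 1000 = 5715.483/3868 * 1000 = 1477.6 mm
Therefore the depth of water applied = 1477.6 mm.


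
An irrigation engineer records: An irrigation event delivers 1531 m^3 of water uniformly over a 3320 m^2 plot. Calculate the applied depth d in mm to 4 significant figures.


Approach: apply depth from volume over area, d = (V/A)*1000.
d = (1531 / 3320) * 1000 = 461.1 mm
Therefore the applied depth d = 461.1 mm.


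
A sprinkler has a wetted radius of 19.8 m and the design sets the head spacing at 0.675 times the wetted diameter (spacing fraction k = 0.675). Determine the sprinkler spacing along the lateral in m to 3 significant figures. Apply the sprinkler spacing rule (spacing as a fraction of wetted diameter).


Approach: apply the sprinkler spacing rule (spacing as a fraction of wetted diameter), S = k*(2*R).
S = 0.675 * (2 * 19.8) = 26.7 m
Therefore the sprinkler spacing along the lateral = 26.7 m.


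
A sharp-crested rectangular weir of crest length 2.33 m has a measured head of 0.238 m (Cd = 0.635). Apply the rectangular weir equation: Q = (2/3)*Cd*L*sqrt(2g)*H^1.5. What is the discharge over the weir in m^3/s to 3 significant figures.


Q = (2/3)*0.635*2.33*sqrt(2*9.81)*0.238^1.5 = 0.507 m^3/s
Therefore the discharge over the weir = 0.507 m^3/s.


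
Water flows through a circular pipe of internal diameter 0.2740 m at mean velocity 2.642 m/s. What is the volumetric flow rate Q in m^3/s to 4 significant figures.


Approach: apply the continuity equation for pipe flow, Q = A * v with A = pi*(D/2)^2.
A = pi*(0.2740/2)^2 = 0.0589646 m^2
Q = 0.0589646 * 2.642 = 0.1558 m^3/s
Therefore the volumetric flow rate Q = 0.1558 m^3/s.


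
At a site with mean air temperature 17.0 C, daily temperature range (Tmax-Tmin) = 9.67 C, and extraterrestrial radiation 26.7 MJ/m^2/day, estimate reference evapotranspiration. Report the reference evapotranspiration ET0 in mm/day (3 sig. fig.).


Approach: apply the Hargreaves-Samani method, ET0 = 0.0023*(Tmean+17.8)*sqrt(Tmax-Tmin)*0.408*Ra.
ET0 = 0.0023*(17.0+17.8)*sqrt(9.67)*0.408*26.7 = 2.71 mm/day
Therefore the reference evapotranspiration ET0 = 2.71 mm/day.


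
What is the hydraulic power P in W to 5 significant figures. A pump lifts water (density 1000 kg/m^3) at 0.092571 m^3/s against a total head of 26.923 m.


Approach: apply the hydraulic power relation, P = rho*g*Q*H.
P = 1000 * 9.81 * 0.092571 * 26.923 = 24449 W
Therefore the hydraulic power P = 24449 W.


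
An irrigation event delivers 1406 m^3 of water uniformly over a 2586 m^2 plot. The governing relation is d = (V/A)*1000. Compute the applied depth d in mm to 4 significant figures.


d = (1406 / 2586) * 1000 = 543.7 mm
Therefore the applied depth d = 543.7 mm.


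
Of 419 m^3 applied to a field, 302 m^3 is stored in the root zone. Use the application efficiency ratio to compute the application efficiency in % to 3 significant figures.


Approach: apply the application efficiency ratio, Ea = (stored/applied)*100.
Ea = (302/419)*100 = 72.1 %
Therefore the application efficiency = 72.1 %.


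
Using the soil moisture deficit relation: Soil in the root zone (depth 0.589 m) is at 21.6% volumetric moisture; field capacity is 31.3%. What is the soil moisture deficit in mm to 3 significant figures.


Approach: apply the soil moisture deficit relation, SMD = (FC - theta)/100 * depth * 1000.
SMD = (31.3 - 21.6)/100 * 0.589 * 1000 = 57.1 mm
Therefore the soil moisture deficit = 57.1 mm.


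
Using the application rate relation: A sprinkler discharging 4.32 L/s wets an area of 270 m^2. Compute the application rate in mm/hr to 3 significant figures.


Approach: apply the application rate relation, rate = (Q/A)*3600.
rate = (4.32 / 270) * 3600 = 57.6 mm/hr
Therefore the application rate = 57.6 mm/hr.


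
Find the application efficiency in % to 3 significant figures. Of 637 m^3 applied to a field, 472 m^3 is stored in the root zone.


Approach: apply the application efficiency ratio, Ea = (stored/applied)*100.
Ea = (472/637)*100 = 74.1 %
Therefore the application efficiency = 74.1 %.


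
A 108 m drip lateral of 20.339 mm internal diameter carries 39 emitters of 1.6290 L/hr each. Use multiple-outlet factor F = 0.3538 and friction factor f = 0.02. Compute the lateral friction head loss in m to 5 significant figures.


Approach: apply Darcy-Weisbach with the multiple-outlet F-factor, Q = n*q/(3600*1000) m^3/s; v = Q/A; hf = F*f*(L/D)*(v^2/(2g)).
Q = 39*1.6290/(3600*1000) = 1.764750e-05 m^3/s
A = pi*(20.339e-3/2)^2 = 3.248995e-04 m^2, so v = Q/A = 0.05431679 m/s
hf = 0.3538*0.02*(108/0.020339)*(0.05431679^2/(2*9.81)) = 0.0056500 m
Therefore the lateral friction head loss = 0.0056500 m.


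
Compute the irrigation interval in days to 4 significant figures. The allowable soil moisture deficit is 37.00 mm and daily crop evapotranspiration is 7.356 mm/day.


Approach: apply the irrigation interval relation, interval = SMD / ETc.
interval = 37.00 / 7.356 = 5.030 days
Therefore the irrigation interval = 5.030 days.


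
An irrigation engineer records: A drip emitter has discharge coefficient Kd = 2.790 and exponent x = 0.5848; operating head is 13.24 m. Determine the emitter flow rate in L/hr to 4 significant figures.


Approach: apply the emitter characteristic equation, q = Kd * h^x.
q = 2.790 * 13.24^0.5848 = 12.64 L/hr
Therefore the emitter flow rate = 12.64 L/hr.


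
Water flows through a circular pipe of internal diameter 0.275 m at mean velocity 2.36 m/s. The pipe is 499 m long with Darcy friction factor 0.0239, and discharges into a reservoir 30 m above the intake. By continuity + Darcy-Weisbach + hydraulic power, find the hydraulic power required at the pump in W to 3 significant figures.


Approach: apply continuity + Darcy-Weisbach + hydraulic power, Q = A*v; hf = f*(L/D)*(v^2/(2g)); H = static + hf; P = rho*g*Q*H.
Step 1 — flow rate (continuity, Q = A*v):
  A = pi*(0.275/2)^2 = 0.059396 m^2
  Q = 0.059396 * 2.36 = 0.14017 m^3/s
Step 2 — friction head loss (Darcy-Weisbach):
  hf = 0.0239 * (499/0.275) * (2.36^2 / (2*9.81))
  hf = 12.311 m
Step 3 — total head: H = 30 + 12.311 = 42.311 m
Step 4 — hydraulic power (P = rho*g*Q*H):
  P = 1000 * 9.81 * 0.14017 * 42.311 = 58200 W
Therefore the hydraulic power required at the pump = 58200 W.


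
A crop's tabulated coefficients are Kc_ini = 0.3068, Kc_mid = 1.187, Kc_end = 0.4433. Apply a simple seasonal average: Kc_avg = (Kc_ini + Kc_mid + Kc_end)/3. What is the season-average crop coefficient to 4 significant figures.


Kc_avg = (0.3068 + 1.187 + 0.4433)/3 = 0.6457
Therefore the season-average crop coefficient = 0.6457.


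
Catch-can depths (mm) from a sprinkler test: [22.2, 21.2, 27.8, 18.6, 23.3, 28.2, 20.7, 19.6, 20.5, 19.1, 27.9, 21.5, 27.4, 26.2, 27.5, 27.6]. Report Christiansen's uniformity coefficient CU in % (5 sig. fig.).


Approach: apply Christiansen's uniformity coefficient, CU = (1 - mean_abs_deviation/mean)*100.
mean = 23.70625 mm
mean |d_i - mean| = 3.332031 mm
CU = (1 - 3.332031/23.70625)*100 = 85.945 %
Therefore Christiansen's uniformity coefficient CU = 85.945 %.


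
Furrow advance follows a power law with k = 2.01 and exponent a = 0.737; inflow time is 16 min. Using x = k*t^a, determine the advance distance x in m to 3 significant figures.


x = 2.01 * 16^0.737 = 15.5 m
Therefore the advance distance x = 15.5 m.


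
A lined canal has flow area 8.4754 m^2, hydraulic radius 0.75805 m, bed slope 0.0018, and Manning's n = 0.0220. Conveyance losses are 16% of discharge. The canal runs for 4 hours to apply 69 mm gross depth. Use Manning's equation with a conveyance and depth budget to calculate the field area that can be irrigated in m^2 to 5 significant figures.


Approach: apply Manning's equation with a conveyance and depth budget, Q = (1/n)*A*R^(2/3)*S^(1/2); Q_field = Q*(1-loss); Area = Q_field*t/(d/1000).
Step 1 — canal discharge (Manning's equation):
  Q = (1/0.0220) * 8.4754 * 0.75805^(2/3) * 0.0018^(1/2) = 13.58853 m^3/s
Step 2 — delivered flow: Q_field = 13.58853*(1 - 16/100) = 11.41436 m^3/s
Step 3 — volume delivered: V = 11.41436 * 4*3600 = 164366.8 m^3
Step 4 — area served: A = V / (depth/1000) = 164366.8 / 0.069 = 2382100 m^2
Therefore the field area that can be irrigated = 2382100 m^2.


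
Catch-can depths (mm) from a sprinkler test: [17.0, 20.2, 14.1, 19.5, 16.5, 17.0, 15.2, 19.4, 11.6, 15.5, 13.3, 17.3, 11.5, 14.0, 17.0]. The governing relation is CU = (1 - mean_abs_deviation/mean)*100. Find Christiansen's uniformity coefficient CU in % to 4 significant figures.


mean = 15.9400 mm
mean |d_i - mean| = 2.18400 mm
CU = (1 - 2.18400/15.9400)*100 = 86.30 %
Therefore Christiansen's uniformity coefficient CU = 86.30 %.


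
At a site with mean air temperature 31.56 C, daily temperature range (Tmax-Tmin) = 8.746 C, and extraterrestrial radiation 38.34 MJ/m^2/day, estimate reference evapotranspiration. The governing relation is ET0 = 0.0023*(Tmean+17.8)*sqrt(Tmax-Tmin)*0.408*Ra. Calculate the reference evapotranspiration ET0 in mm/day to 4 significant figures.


ET0 = 0.0023*(31.56+17.8)*sqrt(8.746)*0.408*38.34 = 5.252 mm/day
Therefore the reference evapotranspiration ET0 = 5.252 mm/day.


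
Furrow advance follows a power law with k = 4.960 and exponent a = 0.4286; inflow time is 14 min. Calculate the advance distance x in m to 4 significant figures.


Approach: apply the power-law advance function, x = k*t^a.
x = 4.960 * 14^0.4286 = 15.37 m
Therefore the advance distance x = 15.37 m.


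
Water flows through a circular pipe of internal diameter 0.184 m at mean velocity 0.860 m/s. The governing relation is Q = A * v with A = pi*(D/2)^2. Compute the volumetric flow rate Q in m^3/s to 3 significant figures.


A = pi*(0.184/2)^2 = 0.026590 m^2
Q = 0.026590 * 0.860 = 0.0229 m^3/s
Therefore the volumetric flow rate Q = 0.0229 m^3/s.


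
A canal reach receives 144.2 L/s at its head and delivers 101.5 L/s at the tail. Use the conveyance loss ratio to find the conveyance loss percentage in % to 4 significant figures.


Approach: apply the conveyance loss ratio, loss% = ((Q_head - Q_tail)/Q_head)*100.
loss = ((144.2 - 101.5)/144.2)*100 = 29.61 %
Therefore the conveyance loss percentage = 29.61 %.


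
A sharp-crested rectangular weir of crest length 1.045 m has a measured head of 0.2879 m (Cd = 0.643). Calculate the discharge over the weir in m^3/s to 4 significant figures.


Approach: apply the rectangular weir equation, Q = (2/3)*Cd*L*sqrt(2g)*H^1.5.
Q = (2/3)*0.643*1.045*sqrt(2*9.81)*0.2879^1.5 = 0.3065 m^3/s
Therefore the discharge over the weir = 0.3065 m^3/s.


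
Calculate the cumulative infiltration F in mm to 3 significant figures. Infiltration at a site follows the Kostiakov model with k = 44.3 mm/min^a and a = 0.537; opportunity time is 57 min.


Approach: apply the Kostiakov infiltration equation, F = k*t^a.
F = 44.3 * 57^0.537 = 388 mm
Therefore the cumulative infiltration F = 388 mm.


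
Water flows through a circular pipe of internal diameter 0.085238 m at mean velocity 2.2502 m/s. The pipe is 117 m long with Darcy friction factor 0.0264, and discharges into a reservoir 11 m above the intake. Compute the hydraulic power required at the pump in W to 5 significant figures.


Approach: apply continuity + Darcy-Weisbach + hydraulic power, Q = A*v; hf = f*(L/D)*(v^2/(2g)); H = static + hf; P = rho*g*Q*H.
Step 1 — flow rate (continuity, Q = A*v):
  A = pi*(0.085238/2)^2 = 0.005706323 m^2
  Q = 0.005706323 * 2.2502 = 0.01284037 m^3/s
Step 2 — friction head loss (Darcy-Weisbach):
  hf = 0.0264 * (117/0.085238) * (2.2502^2 / (2*9.81))
  hf = 9.351898 m
Step 3 — total head: H = 11 + 9.351898 = 20.35190 m
Step 4 — hydraulic power (P = rho*g*Q*H):
  P = 1000 * 9.81 * 0.01284037 * 20.35190 = 2563.6 W
Therefore the hydraulic power required at the pump = 2563.6 W.


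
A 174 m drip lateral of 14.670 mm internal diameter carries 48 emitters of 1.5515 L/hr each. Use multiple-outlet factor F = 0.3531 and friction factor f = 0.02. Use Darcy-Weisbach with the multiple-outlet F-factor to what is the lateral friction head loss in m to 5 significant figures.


Approach: apply Darcy-Weisbach with the multiple-outlet F-factor, Q = n*q/(3600*1000) m^3/s; v = Q/A; hf = F*f*(L/D)*(v^2/(2g)).
Q = 48*1.5515/(3600*1000) = 2.068667e-05 m^3/s
A = pi*(14.670e-3/2)^2 = 1.690247e-04 m^2, so v = Q/A = 0.1223884 m/s
hf = 0.3531*0.02*(174/0.014670)*(0.1223884^2/(2*9.81)) = 0.063948 m
Therefore the lateral friction head loss = 0.063948 m.


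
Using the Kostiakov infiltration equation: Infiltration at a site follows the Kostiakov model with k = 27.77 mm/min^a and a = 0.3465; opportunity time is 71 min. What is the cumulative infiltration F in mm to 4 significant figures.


Approach: apply the Kostiakov infiltration equation, F = k*t^a.
F = 27.77 * 71^0.3465 = 121.6 mm
Therefore the cumulative infiltration F = 121.6 mm.


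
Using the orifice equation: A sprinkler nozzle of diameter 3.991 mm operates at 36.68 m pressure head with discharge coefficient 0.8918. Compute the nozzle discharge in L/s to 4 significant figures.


Approach: apply the orifice equation, Q = Cd*A*sqrt(2*g*h), A = pi*(d/2)^2.
A = pi*(3.991e-3/2)^2 = 1.25099e-05 m^2
Q = 0.8918 * 1.25099e-05 * sqrt(2*9.81*36.68) * 1000 = 0.2993 L/s
Therefore the nozzle discharge = 0.2993 L/s.


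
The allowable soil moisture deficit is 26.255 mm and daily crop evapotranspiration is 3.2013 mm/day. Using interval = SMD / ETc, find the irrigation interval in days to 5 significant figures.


interval = 26.255 / 3.2013 = 8.2014 days
Therefore the irrigation interval = 8.2014 days.


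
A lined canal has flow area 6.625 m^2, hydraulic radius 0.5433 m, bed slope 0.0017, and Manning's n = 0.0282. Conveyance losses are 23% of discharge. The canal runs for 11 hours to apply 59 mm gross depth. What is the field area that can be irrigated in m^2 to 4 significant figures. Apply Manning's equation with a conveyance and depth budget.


Approach: apply Manning's equation with a conveyance and depth budget, Q = (1/n)*A*R^(2/3)*S^(1/2); Q_field = Q*(1-loss); Area = Q_field*t/(d/1000).
Step 1 — canal discharge (Manning's equation):
  Q = (1/0.0282) * 6.625 * 0.5433^(2/3) * 0.0017^(1/2) = 6.44943 m^3/s
Step 2 — delivered flow: Q_field = 6.44943*(1 - 23/100) = 4.96606 m^3/s
Step 3 — volume delivered: V = 4.96606 * 11*3600 = 196656 m^3
Step 4 — area served: A = V / (depth/1000) = 196656 / 0.059 = 3333000 m^2
Therefore the field area that can be irrigated = 3333000 m^2.


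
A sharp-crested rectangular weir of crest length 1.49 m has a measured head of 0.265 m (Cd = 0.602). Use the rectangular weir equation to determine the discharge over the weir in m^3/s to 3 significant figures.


Approach: apply the rectangular weir equation, Q = (2/3)*Cd*L*sqrt(2g)*H^1.5.
Q = (2/3)*0.602*1.49*sqrt(2*9.81)*0.265^1.5 = 0.361 m^3/s
Therefore the discharge over the weir = 0.361 m^3/s.


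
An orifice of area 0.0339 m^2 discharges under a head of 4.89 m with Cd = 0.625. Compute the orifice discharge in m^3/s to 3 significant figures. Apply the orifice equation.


Approach: apply the orifice equation, Q = Cd*A*sqrt(2*g*h).
Q = 0.625 * 0.0339 * sqrt(2*9.81*4.89) = 0.208 m^3/s
Therefore the orifice discharge = 0.208 m^3/s.


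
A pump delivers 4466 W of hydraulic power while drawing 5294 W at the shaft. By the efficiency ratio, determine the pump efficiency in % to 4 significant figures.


Approach: apply the efficiency ratio, eta = (P_out/P_in)*100.
eta = (4466 / 5294) * 100 = 84.36 %
Therefore the pump efficiency = 84.36 %.


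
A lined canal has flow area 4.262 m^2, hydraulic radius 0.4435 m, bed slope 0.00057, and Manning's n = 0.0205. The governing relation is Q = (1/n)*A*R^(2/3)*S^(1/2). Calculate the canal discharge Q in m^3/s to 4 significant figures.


Q = (1/0.0205) * 4.262 * 0.4435^(2/3) * 0.00057^(1/2) = 2.887 m^3/s
Therefore the canal discharge Q = 2.887 m^3/s.


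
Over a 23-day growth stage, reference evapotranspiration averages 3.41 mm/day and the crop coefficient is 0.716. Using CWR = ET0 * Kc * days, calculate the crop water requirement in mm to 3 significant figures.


CWR = 3.41 * 0.716 * 23 = 56.2 mm
Therefore the crop water requirement = 56.2 mm.


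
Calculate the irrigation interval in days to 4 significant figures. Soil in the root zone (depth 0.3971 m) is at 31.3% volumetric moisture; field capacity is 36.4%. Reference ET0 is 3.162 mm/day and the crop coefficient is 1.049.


Approach: apply soil-water budget scheduling, SMD = (FC-theta)/100*depth*1000; ETc = ET0*Kc; interval = SMD/ETc.
Step 1 — soil moisture deficit:
  SMD = (36.4 - 31.3)/100 * 0.3971 * 1000 = 20.2521 mm
Step 2 — daily crop ET (ETc = ET0*Kc):
  ETc = 3.162 * 1.049 = 3.31694 mm/day
Step 3 — irrigation interval (SMD/ETc):
  interval = 20.2521 / 3.31694 = 6.106 days
Therefore the irrigation interval = 6.106 days.


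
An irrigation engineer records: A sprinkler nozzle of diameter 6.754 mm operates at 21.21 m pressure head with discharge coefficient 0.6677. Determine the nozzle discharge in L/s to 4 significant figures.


Approach: apply the orifice equation, Q = Cd*A*sqrt(2*g*h), A = pi*(d/2)^2.
A = pi*(6.754e-3/2)^2 = 3.58271e-05 m^2
Q = 0.6677 * 3.58271e-05 * sqrt(2*9.81*21.21) * 1000 = 0.4880 L/s
Therefore the nozzle discharge = 0.4880 L/s.


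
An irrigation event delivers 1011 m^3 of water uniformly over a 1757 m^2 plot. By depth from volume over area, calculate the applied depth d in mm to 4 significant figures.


Approach: apply depth from volume over area, d = (V/A)*1000.
d = (1011 / 1757) * 1000 = 575.4 mm
Therefore the applied depth d = 575.4 mm.


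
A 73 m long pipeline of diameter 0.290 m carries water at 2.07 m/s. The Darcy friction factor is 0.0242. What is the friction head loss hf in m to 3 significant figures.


Approach: apply the Darcy-Weisbach equation, hf = f*(L/D)*(v^2/(2g)).
hf = 0.0242 * (73/0.290) * (2.07^2 / (2*9.81))
hf = 1.33 m
Therefore the friction head loss hf = 1.33 m.


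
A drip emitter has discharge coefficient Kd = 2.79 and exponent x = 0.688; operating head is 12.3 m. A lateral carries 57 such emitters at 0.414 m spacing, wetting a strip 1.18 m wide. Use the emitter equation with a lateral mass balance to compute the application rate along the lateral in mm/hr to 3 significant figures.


Approach: apply the emitter equation with a lateral mass balance, q = Kd*h^x; Q = n*q; rate = Q/(n*spacing*width).
Step 1 — single emitter flow (q = Kd*h^x):
  q = 2.79 * 12.3^0.688 = 15.684 L/hr
Step 2 — total lateral flow: Q = 57 * 15.684 = 893.99 L/hr
Step 3 — wetted area: A = 57 * 0.414 * 1.18 = 27.846 m^2
Step 4 — application rate: Q/A = 893.99/27.846 = 32.1 mm/hr
Therefore the application rate along the lateral = 32.1 mm/hr.


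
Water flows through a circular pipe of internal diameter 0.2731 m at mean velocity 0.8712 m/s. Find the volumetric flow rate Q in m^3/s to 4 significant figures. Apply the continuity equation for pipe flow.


Approach: apply the continuity equation for pipe flow, Q = A * v with A = pi*(D/2)^2.
A = pi*(0.2731/2)^2 = 0.0585778 m^2
Q = 0.0585778 * 0.8712 = 0.05103 m^3/s
Therefore the volumetric flow rate Q = 0.05103 m^3/s.


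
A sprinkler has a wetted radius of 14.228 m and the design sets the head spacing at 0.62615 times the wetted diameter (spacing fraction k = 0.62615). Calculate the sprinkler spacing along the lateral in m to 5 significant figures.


Approach: apply the sprinkler spacing rule (spacing as a fraction of wetted diameter), S = k*(2*R).
S = 0.62615 * (2 * 14.228) = 17.818 m
Therefore the sprinkler spacing along the lateral = 17.818 m.


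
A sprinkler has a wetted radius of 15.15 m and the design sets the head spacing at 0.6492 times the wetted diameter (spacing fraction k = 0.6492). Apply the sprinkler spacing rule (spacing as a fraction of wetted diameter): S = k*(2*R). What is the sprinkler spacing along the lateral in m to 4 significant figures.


S = 0.6492 * (2 * 15.15) = 19.67 m
Therefore the sprinkler spacing along the lateral = 19.67 m.


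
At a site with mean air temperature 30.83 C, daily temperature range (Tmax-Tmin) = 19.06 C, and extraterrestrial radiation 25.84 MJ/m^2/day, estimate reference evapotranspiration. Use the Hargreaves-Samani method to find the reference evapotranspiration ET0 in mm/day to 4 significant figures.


Approach: apply the Hargreaves-Samani method, ET0 = 0.0023*(Tmean+17.8)*sqrt(Tmax-Tmin)*0.408*Ra.
ET0 = 0.0023*(30.83+17.8)*sqrt(19.06)*0.408*25.84 = 5.148 mm/day
Therefore the reference evapotranspiration ET0 = 5.148 mm/day.


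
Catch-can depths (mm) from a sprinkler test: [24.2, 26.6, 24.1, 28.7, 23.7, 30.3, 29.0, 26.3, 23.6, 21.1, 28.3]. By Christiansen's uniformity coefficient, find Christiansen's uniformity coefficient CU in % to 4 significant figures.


Approach: apply Christiansen's uniformity coefficient, CU = (1 - mean_abs_deviation/mean)*100.
mean = 25.9909 mm
mean |d_i - mean| = 2.40992 mm
CU = (1 - 2.40992/25.9909)*100 = 90.73 %
Therefore Christiansen's uniformity coefficient CU = 90.73 %.


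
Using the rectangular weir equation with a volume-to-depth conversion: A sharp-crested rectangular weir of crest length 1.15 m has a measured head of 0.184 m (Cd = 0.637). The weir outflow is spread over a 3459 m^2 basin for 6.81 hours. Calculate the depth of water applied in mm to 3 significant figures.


Approach: apply the rectangular weir equation with a volume-to-depth conversion, Q = (2/3)*Cd*L*sqrt(2g)*H^1.5; d = Q*t/A * 1000.
Step 1 — weir discharge:
  Q = (2/3)*0.637*1.15*sqrt(2*9.81)*0.184^1.5 = 0.17073 m^3/s
Step 2 — volume: V = 0.17073 * 6.81*3600 = 4185.7 m^3
Step 3 — depth: d = V/A * 1000 = 4185.7/3459 * 1000 = 1210 mm
Therefore the depth of water applied = 1210 mm.


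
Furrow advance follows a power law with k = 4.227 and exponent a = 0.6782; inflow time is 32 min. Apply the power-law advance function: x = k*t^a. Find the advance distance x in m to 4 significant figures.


x = 4.227 * 32^0.6782 = 44.34 m
Therefore the advance distance x = 44.34 m.


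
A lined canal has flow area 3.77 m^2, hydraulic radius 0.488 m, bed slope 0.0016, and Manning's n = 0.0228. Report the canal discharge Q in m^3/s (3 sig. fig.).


Approach: apply Manning's equation, Q = (1/n)*A*R^(2/3)*S^(1/2).
Q = (1/0.0228) * 3.77 * 0.488^(2/3) * 0.0016^(1/2) = 4.10 m^3/s
Therefore the canal discharge Q = 4.10 m^3/s.


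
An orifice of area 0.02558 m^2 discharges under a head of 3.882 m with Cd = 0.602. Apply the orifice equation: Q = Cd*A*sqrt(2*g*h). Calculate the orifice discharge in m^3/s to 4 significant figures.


Q = 0.602 * 0.02558 * sqrt(2*9.81*3.882) = 0.1344 m^3/s
Therefore the orifice discharge = 0.1344 m^3/s.


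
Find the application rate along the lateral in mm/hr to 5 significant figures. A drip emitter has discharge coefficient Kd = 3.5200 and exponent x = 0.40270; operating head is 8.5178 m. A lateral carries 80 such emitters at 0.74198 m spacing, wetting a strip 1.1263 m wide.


Approach: apply the emitter equation with a lateral mass balance, q = Kd*h^x; Q = n*q; rate = Q/(n*spacing*width).
Step 1 — single emitter flow (q = Kd*h^x):
  q = 3.5200 * 8.5178^0.40270 = 8.340374 L/hr
Step 2 — total lateral flow: Q = 80 * 8.340374 = 667.2299 L/hr
Step 3 — wetted area: A = 80 * 0.74198 * 1.1263 = 66.85537 m^2
Step 4 — application rate: Q/A = 667.2299/66.85537 = 9.9802 mm/hr
Therefore the application rate along the lateral = 9.9802 mm/hr.


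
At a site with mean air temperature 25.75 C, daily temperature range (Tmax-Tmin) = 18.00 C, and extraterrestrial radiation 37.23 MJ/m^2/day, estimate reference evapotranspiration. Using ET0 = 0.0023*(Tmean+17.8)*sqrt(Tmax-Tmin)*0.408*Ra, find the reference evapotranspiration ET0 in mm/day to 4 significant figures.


ET0 = 0.0023*(25.75+17.8)*sqrt(18.00)*0.408*37.23 = 6.455 mm/day
Therefore the reference evapotranspiration ET0 = 6.455 mm/day.


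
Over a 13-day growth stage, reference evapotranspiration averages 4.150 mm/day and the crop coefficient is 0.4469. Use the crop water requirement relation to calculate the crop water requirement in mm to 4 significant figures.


Approach: apply the crop water requirement relation, CWR = ET0 * Kc * days.
CWR = 4.150 * 0.4469 * 13 = 24.11 mm
Therefore the crop water requirement = 24.11 mm.


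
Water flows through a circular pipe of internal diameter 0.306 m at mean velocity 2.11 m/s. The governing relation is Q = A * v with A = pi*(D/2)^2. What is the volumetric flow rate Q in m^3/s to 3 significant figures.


A = pi*(0.306/2)^2 = 0.073542 m^2
Q = 0.073542 * 2.11 = 0.155 m^3/s
Therefore the volumetric flow rate Q = 0.155 m^3/s.


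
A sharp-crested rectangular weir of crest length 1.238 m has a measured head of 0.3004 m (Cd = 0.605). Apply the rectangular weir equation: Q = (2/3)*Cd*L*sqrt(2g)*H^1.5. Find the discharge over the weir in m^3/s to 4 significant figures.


Q = (2/3)*0.605*1.238*sqrt(2*9.81)*0.3004^1.5 = 0.3642 m^3/s
Therefore the discharge over the weir = 0.3642 m^3/s.


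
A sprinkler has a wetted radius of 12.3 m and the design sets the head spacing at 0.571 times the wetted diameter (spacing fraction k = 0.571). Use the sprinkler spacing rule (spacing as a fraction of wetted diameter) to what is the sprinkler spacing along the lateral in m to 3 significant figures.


Approach: apply the sprinkler spacing rule (spacing as a fraction of wetted diameter), S = k*(2*R).
S = 0.571 * (2 * 12.3) = 14.0 m
Therefore the sprinkler spacing along the lateral = 14.0 m.


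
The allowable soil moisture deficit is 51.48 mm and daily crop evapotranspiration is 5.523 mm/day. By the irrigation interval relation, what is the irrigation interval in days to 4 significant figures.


Approach: apply the irrigation interval relation, interval = SMD / ETc.
interval = 51.48 / 5.523 = 9.321 days
Therefore the irrigation interval = 9.321 days.


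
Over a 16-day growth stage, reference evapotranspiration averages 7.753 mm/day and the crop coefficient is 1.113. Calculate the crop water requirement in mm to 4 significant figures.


Approach: apply the crop water requirement relation, CWR = ET0 * Kc * days.
CWR = 7.753 * 1.113 * 16 = 138.1 mm
Therefore the crop water requirement = 138.1 mm.


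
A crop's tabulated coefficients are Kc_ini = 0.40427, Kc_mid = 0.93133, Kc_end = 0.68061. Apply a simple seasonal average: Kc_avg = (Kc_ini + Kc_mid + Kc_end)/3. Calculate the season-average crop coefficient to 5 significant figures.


Kc_avg = (0.40427 + 0.93133 + 0.68061)/3 = 0.67207
Therefore the season-average crop coefficient = 0.67207.


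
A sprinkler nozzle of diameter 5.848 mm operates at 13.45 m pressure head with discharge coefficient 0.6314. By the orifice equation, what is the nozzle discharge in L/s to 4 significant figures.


Approach: apply the orifice equation, Q = Cd*A*sqrt(2*g*h), A = pi*(d/2)^2.
A = pi*(5.848e-3/2)^2 = 2.68599e-05 m^2
Q = 0.6314 * 2.68599e-05 * sqrt(2*9.81*13.45) * 1000 = 0.2755 L/s
Therefore the nozzle discharge = 0.2755 L/s.


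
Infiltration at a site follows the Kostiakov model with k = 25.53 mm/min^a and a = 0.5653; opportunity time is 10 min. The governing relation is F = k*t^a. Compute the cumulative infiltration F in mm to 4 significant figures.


F = 25.53 * 10^0.5653 = 93.83 mm
Therefore the cumulative infiltration F = 93.83 mm.


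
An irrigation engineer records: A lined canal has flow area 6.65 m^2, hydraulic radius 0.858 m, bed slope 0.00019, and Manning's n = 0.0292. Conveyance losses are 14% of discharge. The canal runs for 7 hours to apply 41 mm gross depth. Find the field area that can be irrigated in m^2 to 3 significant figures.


Approach: apply Manning's equation with a conveyance and depth budget, Q = (1/n)*A*R^(2/3)*S^(1/2); Q_field = Q*(1-loss); Area = Q_field*t/(d/1000).
Step 1 — canal discharge (Manning's equation):
  Q = (1/0.0292) * 6.65 * 0.858^(2/3) * 0.00019^(1/2) = 2.8345 m^3/s
Step 2 — delivered flow: Q_field = 2.8345*(1 - 14/100) = 2.4377 m^3/s
Step 3 — volume delivered: V = 2.4377 * 7*3600 = 61429 m^3
Step 4 — area served: A = V / (depth/1000) = 61429 / 0.041 = 1500000 m^2
Therefore the field area that can be irrigated = 1500000 m^2.
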